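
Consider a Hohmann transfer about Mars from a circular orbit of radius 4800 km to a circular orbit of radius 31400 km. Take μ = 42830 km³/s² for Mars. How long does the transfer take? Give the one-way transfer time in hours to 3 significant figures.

The Hohmann ellipse has a_t = (r₁ + r₂)/2 = 18100 km.
Transfer time t = π√(a_t³/μ) = π√((18100)³ / 42830) = 36970 s.
Converting: 36970 s ÷ 3600 s/hour = 10.3 hours.

t = 10.3 hours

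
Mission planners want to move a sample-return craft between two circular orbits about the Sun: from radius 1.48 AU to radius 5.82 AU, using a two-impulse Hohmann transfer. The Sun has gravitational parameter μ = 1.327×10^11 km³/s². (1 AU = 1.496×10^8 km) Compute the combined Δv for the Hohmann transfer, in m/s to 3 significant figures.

In km: r₁ = 1.48 × 1.496×10^8 = 2.21408×10^8 km; r₂ = 5.82 × 1.496×10^8 = 8.70672×10^8 km.
The Hohmann ellipse has a_t = (r₁ + r₂)/2 = 5.4604×10^8 km.
At r₁ the circular-orbit speed is v₁ = √(μ/r₁) = 24.482 km/s.
On the transfer ellipse at r₁, vis-viva equation gives v_p = √[μ(2/r₁ − 1/a_t)] = 30.914 km/s.
First burn Δv₁ = |v_p − v₁| = 6.432 km/s.
At r₂, v₂ = √(μ/r₂) = 12.345 km/s.
Transfer-orbit speed at r₂: v_a = √[μ(2/r₂ − 1/a_t)] = 7.8613 km/s.
Second burn Δv₂ = |v₂ − v_a| = 4.484 km/s.
Total Δv = Δv₁ + Δv₂ = 10.92 km/s.

Δv = 10900 m/s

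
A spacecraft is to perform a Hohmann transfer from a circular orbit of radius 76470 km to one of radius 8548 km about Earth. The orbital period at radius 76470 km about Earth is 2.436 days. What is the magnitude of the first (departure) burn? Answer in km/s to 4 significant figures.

From Kepler's third law T² = 4π²r³/μ at r = 76470 km, T = 2.436 days = 2.436 × 86400 s = 2.104704×10^5 s: μ = 4π²r³/T² = 3.98521×10^5 km³/s².
Transfer-ellipse semi-major axis a_t = (r₁ + r₂)/2 = (76470 + 8548)/2 = 42509 km.
Circular speed at r = 76470 km: v_c = √(μ/r) = 2.283 km/s.
Vis-viva on the transfer ellipse at r = 76470 km gives v_t = √[μ(2/r − 1/a_t)] = 1.024 km/s.
Δv₁ = |v_t − v_c| = |1.024 − 2.283| = 1.259 km/s.

Δv₁ = 1.259 km/s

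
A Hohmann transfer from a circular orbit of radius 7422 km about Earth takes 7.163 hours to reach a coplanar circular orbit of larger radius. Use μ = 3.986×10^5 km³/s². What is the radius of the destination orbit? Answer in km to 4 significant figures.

r₂ = 52470 km

Transfer time t = 7.163 hours = 25786.8 s, and t = π√(a_t³/μ).
So a_t = (μ t²/π²)^(1/3) = (3.986×10^5 × (25786.8)² / π²)^(1/3) = 29946 km.
Since a_t = (r₁ + r₂)/2, r₂ = 2a_t − r₁ = 2×29946 − 7422 = 52470 km.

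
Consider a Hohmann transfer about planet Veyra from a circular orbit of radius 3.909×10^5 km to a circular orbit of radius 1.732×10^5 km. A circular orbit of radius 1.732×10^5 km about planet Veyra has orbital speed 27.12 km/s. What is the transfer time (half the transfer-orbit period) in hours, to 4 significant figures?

t = 11.58 hours

From the circular-orbit relation v² = μ/r at r = 1.732×10^5 km: μ = v²r = (27.12)² × 1.732×10^5 = 1.27388×10^8 km³/s².
Transfer-ellipse semi-major axis a_t = (r₁ + r₂)/2 = (3.909×10^5 + 1.732×10^5)/2 = 2.8205×10^5 km.
By Kepler's third law the transfer-orbit period is T = 2π√(a_t³/μ), so t = T/2 = 41690 s.
Converting: 41690 s ÷ 3600 s/hour = 11.58 hours.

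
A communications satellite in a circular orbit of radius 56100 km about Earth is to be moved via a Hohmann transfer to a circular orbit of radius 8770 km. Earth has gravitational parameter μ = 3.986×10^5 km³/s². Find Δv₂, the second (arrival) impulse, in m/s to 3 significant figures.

Δv₂ = 2120 m/s

Semi-major axis of the transfer orbit: a_t = (56100 + 8770)/2 = 32435 km.
Circular speed at r = 8770 km: v_c = √(μ/r) = 6.7417 km/s.
Transfer-orbit speed at the same r (vis-viva, a = a_t): v_t = √[μ(2/r − 1/a_t)] = 8.8663 km/s.
Δv₂ = |v_t − v_c| = |8.8663 − 6.7417| = 2.125 km/s.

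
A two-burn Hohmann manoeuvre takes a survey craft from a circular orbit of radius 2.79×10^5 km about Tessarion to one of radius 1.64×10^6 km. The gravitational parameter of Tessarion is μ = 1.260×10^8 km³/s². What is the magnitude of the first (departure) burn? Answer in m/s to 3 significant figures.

The Hohmann ellipse has a_t = (r₁ + r₂)/2 = 9.595×10^5 km.
On the circular orbit at r = 2.790×10^5 km, v_c = √(μ/r) = 21.251 km/s.
Vis-viva on the transfer ellipse at r = 2.790×10^5 km gives v_t = √[μ(2/r − 1/a_t)] = 27.783 km/s.
Δv₁ = |v_t − v_c| = |27.783 − 21.251| = 6.532 km/s.

Δv₁ = 6530 m/s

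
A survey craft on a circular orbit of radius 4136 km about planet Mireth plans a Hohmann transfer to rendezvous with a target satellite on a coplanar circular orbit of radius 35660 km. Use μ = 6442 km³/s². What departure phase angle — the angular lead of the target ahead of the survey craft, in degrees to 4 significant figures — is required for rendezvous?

The Hohmann ellipse has a_t = (r₁ + r₂)/2 = 19898 km.
Transfer time t = π√(a_t³/μ) = 1.09864×10^5 s.
The target's mean motion on its circular orbit is ω₂ = √(μ/r₂³) = 1.19190×10^-5 rad/s.
Angle swept by the target during transfer: ω₂·t = 1.3095 rad = 75.03°.
The survey craft traverses 180° on the transfer ellipse, so the target must lead by 180° − 75.03° = 105.0°.

φ = 105.0°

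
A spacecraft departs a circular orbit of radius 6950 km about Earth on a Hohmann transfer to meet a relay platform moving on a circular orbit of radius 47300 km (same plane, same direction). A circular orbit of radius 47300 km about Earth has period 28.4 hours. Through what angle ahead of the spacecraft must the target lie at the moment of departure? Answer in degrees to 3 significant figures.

From Kepler's third law T² = 4π²r³/μ at r = 47300 km, T = 28.4 hours = 28.4 × 3600 s = 1.0224×10^5 s: μ = 4π²r³/T² = 3.99670×10^5 km³/s².
Semi-major axis of the transfer orbit: a_t = (6950 + 47300)/2 = 27125 km.
The half-period of the transfer ellipse is t = π√(a_t³/μ) = 22200 s.
The target's mean motion on its circular orbit is ω₂ = √(μ/r₂³) = 6.1455×10^-5 rad/s.
Angle swept by the target during transfer: ω₂·t = 1.3643 rad = 78.17°.
Arrival is 180° from departure on the ellipse, so φ = 180° − 78.17° = 102°.

φ = 102°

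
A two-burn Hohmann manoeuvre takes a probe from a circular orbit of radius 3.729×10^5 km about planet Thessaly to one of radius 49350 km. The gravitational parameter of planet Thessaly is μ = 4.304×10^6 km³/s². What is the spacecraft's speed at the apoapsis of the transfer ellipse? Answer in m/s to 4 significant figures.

v = 1643 m/s

The Hohmann ellipse has a_t = (r₁ + r₂)/2 = 2.11125×10^5 km.
The apoapsis of the transfer ellipse is at r = 3.729×10^5 km.
Vis-viva: v = √[μ(2/r − 1/a_t)] = √[4.304×10^6 × (2/3.729×10^5 − 1/2.11125×10^5)] = 1.643 km/s.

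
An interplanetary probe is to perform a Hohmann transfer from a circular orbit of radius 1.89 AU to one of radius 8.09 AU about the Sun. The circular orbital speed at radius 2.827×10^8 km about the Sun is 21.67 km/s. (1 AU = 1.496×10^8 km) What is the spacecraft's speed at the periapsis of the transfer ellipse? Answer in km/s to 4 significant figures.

v = 27.59 km/s

From the circular-orbit relation v² = μ/r at r = 2.827×10^8 km: μ = v²r = (21.67)² × 2.827×10^8 = 1.32753×10^11 km³/s².
In km: r₁ = 1.89 × 1.496×10^8 = 2.82744×10^8 km; r₂ = 8.09 × 1.496×10^8 = 1.210264×10^9 km.
Semi-major axis of the transfer orbit: a_t = (2.82744×10^8 + 1.210264×10^9)/2 = 7.46504×10^8 km.
At periapsis, r = 2.82744×10^8 km.
Vis-viva: v = √[μ(2/r − 1/a_t)] = √[1.32753×10^11 × (2/2.82744×10^8 − 1/7.46504×10^8)] = 27.59 km/s.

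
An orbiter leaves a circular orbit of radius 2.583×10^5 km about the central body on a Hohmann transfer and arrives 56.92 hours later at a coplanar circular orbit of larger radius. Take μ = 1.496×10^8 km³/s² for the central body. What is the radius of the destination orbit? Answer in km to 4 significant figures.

r₂ = 1.462×10^6 km

Transfer time t = 56.92 hours = 2.04912×10^5 s, and t = π√(a_t³/μ).
So a_t = (μ t²/π²)^(1/3) = (1.496×10^8 × (2.04912×10^5)² / π²)^(1/3) = 8.6018×10^5 km.
Since a_t = (r₁ + r₂)/2, r₂ = 2a_t − r₁ = 2×8.6018×10^5 − 2.583×10^5 = 1.46206×10^6 km.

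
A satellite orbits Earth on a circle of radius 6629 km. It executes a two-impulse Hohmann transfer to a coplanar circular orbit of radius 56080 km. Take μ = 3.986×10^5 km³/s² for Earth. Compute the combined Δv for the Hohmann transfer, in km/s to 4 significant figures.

Transfer-ellipse semi-major axis a_t = (r₁ + r₂)/2 = (6629 + 56080)/2 = 31354.5 km.
Circular speed at r₁: v₁ = √(μ/r₁) = √(3.986×10^5/6629) = 7.754 km/s.
On the transfer ellipse at r₁, vis-viva equation gives v_p = √[μ(2/r₁ − 1/a_t)] = 10.37 km/s.
First burn Δv₁ = |v_p − v₁| = 2.616 km/s.
Circular speed at r₂: v₂ = √(μ/r₂) = 2.666 km/s.
Transfer-orbit speed at r₂: v_a = √[μ(2/r₂ − 1/a_t)] = 1.226 km/s.
Second burn Δv₂ = |v₂ − v_a| = 1.440 km/s.
Total Δv = Δv₁ + Δv₂ = 4.056 km/s.

Δv = 4.056 km/s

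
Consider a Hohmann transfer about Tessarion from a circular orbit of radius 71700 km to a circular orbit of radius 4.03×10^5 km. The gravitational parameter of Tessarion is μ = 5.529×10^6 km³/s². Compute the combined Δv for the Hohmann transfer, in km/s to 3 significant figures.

Δv = 4.33 km/s

Semi-major axis of the transfer orbit: a_t = (71700 + 4.030×10^5)/2 = 2.3735×10^5 km.
Circular speed at r₁: v₁ = √(μ/r₁) = √(5.529×10^6/71700) = 8.78140 km/s.
Transfer-orbit speed at r₁ (vis-viva equation): v_p = √[μ(2/r₁ − 1/a_t)] = 11.4425 km/s.
First burn Δv₁ = |v_p − v₁| = 2.661 km/s.
Circular speed at r₂: v₂ = √(μ/r₂) = 3.704 km/s.
Transfer-orbit speed at r₂: v_a = √[μ(2/r₂ − 1/a_t)] = 2.036 km/s.
Second burn Δv₂ = |v₂ − v_a| = 1.668 km/s.
Δv = Δv₁ + Δv₂ = 2.661 + 1.668 = 4.329 km/s.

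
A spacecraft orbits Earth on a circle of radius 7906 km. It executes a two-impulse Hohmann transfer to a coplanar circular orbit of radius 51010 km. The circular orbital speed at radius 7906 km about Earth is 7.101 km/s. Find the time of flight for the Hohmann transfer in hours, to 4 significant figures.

From the circular-orbit relation v² = μ/r at r = 7906 km: μ = v²r = (7.101)² × 7906 = 3.98654×10^5 km³/s².
The Hohmann ellipse has a_t = (r₁ + r₂)/2 = 29458 km.
Half the transfer-orbit period gives t = π√(a_t³/μ) = 25157 s.
Converting: 25157 s ÷ 3600 s/hour = 6.988 hours.

t = 6.988 hours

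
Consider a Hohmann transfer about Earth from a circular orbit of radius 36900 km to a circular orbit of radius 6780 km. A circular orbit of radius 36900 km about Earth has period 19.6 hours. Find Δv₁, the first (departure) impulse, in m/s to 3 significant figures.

From Kepler's third law T² = 4π²r³/μ at r = 36900 km, T = 19.6 hours = 19.6 × 3600 s = 70560 s: μ = 4π²r³/T² = 3.98402×10^5 km³/s².
The Hohmann ellipse has a_t = (r₁ + r₂)/2 = 21840 km.
Circular speed at r = 36900 km: v_c = √(μ/r) = 3.286 km/s.
Vis-viva on the transfer ellipse at r = 36900 km gives v_t = √[μ(2/r − 1/a_t)] = 1.831 km/s.
Δv₁ = |v_t − v_c| = |1.831 − 3.286| = 1.455 km/s.

Δv₁ = 1460 m/s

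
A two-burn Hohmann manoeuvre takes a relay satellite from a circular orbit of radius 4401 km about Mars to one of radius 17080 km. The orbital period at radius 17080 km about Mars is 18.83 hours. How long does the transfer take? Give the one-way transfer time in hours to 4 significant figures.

From Kepler's third law T² = 4π²r³/μ at r = 17080 km, T = 18.83 hours = 18.83 × 3600 s = 67788 s: μ = 4π²r³/T² = 42807.3 km³/s².
The Hohmann ellipse has a_t = (r₁ + r₂)/2 = 10740.5 km.
Half the transfer-orbit period gives t = π√(a_t³/μ) = 16902 s.
Converting: 16902 s ÷ 3600 s/hour = 4.695 hours.

t = 4.695 hours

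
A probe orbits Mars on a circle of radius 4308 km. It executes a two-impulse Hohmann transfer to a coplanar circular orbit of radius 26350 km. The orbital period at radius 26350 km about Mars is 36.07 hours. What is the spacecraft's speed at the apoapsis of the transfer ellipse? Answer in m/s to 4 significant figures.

From Kepler's third law T² = 4π²r³/μ at r = 26350 km, T = 36.07 hours = 36.07 × 3600 s = 1.29852×10^5 s: μ = 4π²r³/T² = 42835.5 km³/s².
Transfer-ellipse semi-major axis a_t = (r₁ + r₂)/2 = (4308 + 26350)/2 = 15329 km.
At apoapsis, r = 26350 km.
Vis-viva: v = √[μ(2/r − 1/a_t)] = √[42835.5 × (2/26350 − 1/15329)] = 0.6759 km/s.

v = 675.9 m/s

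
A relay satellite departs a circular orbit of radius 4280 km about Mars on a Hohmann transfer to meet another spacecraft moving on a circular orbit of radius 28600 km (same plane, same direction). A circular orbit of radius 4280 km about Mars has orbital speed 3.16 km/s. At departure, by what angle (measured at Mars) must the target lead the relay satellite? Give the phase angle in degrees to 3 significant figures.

φ = 102°

From the circular-orbit relation v² = μ/r at r = 4280 km: μ = v²r = (3.16)² × 4280 = 42738.4 km³/s².
Semi-major axis of the transfer orbit: a_t = (4280 + 28600)/2 = 16440 km.
Transfer time t = π√(a_t³/μ) = 32033 s.
The target's mean motion on its circular orbit is ω₂ = √(μ/r₂³) = 4.2742×10^-5 rad/s.
Angle swept by the target during transfer: ω₂·t = 1.3692 rad = 78.45°.
The relay satellite traverses 180° on the transfer ellipse, so the target must lead by 180° − 78.45° = 102°.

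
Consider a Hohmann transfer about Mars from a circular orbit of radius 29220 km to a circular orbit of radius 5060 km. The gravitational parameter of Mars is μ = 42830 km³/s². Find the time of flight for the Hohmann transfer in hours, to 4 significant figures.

t = 9.462 hours

Semi-major axis of the transfer orbit: a_t = (29220 + 5060)/2 = 17140 km.
By Kepler's third law the transfer-orbit period is T = 2π√(a_t³/μ), so t = T/2 = 34064 s.
Converting: 34064 s ÷ 3600 s/hour = 9.462 hours.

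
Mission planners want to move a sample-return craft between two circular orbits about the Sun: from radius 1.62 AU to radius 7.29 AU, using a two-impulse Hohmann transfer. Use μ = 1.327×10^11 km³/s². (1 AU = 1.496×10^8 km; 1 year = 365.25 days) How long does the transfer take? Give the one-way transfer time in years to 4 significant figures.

t = 4.702 years

In km: r₁ = 1.62 × 1.496×10^8 = 2.42352×10^8 km; r₂ = 7.29 × 1.496×10^8 = 1.090584×10^9 km.
Transfer-ellipse semi-major axis a_t = (r₁ + r₂)/2 = (2.42352×10^8 + 1.090584×10^9)/2 = 6.66468×10^8 km.
By Kepler's third law the transfer-orbit period is T = 2π√(a_t³/μ), so t = T/2 = 1.4838×10^8 s.
Converting: 1.4838×10^8 s ÷ 3.15576×10^7 s/year (365.25 × 86400) = 4.702 years.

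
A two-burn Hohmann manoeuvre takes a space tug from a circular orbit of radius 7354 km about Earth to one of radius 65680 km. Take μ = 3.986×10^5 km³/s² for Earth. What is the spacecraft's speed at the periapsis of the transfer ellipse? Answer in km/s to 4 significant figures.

v = 9.874 km/s

The Hohmann ellipse has a_t = (r₁ + r₂)/2 = 36517 km.
The periapsis of the transfer ellipse is at r = 7354 km.
Applying v² = μ(2/r − 1/a_t): v = 9.874 km/s.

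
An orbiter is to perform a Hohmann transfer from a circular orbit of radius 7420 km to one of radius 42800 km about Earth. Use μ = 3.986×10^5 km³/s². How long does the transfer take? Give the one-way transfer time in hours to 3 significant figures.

Transfer-ellipse semi-major axis a_t = (r₁ + r₂)/2 = (7420 + 42800)/2 = 25110 km.
Half the transfer-orbit period gives t = π√(a_t³/μ) = 19800 s.
Converting: 19800 s ÷ 3600 s/hour = 5.50 hours.

t = 5.50 hours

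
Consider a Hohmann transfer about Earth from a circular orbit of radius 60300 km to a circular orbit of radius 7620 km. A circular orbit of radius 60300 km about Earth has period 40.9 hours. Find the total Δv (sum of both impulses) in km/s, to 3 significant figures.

From Kepler's third law T² = 4π²r³/μ at r = 60300 km, T = 40.9 hours = 40.9 × 3600 s = 1.4724×10^5 s: μ = 4π²r³/T² = 3.99264×10^5 km³/s².
The Hohmann ellipse has a_t = (r₁ + r₂)/2 = 33960 km.
At r₁ the circular-orbit speed is v₁ = √(μ/r₁) = 2.573 km/s.
On the transfer ellipse at r₁, v² = μ(2/r − 1/a) gives v_a = √[μ(2/r₁ − 1/a_t)] = 1.219 km/s.
First burn Δv₁ = |v_a − v₁| = 1.354 km/s.
Circular speed at r₂: v₂ = √(μ/r₂) = 7.239 km/s.
Transfer-orbit speed at r₂: v_p = √[μ(2/r₂ − 1/a_t)] = 9.646 km/s.
Second burn Δv₂ = |v₂ − v_p| = 2.407 km/s.
Total Δv = Δv₁ + Δv₂ = 3.761 km/s.

Δv = 3.76 km/s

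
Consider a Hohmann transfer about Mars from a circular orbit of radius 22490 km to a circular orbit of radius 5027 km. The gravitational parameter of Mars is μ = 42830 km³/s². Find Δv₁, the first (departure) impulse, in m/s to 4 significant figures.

Semi-major axis of the transfer orbit: a_t = (22490 + 5027)/2 = 13758.5 km.
On the circular orbit at r = 22490 km, v_c = √(μ/r) = 1.380 km/s.
Vis-viva on the transfer ellipse at r = 22490 km gives v_t = √[μ(2/r − 1/a_t)] = 0.8342 km/s.
Δv₁ = |v_t − v_c| = |0.8342 − 1.380| = 0.5458 km/s.

Δv₁ = 545.8 m/s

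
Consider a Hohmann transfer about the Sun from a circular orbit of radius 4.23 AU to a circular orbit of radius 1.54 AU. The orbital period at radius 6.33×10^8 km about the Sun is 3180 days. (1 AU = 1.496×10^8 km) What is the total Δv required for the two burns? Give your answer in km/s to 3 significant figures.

Δv = 8.96 km/s

From Kepler's third law T² = 4π²r³/μ at r = 6.33×10^8 km, T = 3180 days = 3180 × 86400 s = 2.74752×10^8 s: μ = 4π²r³/T² = 1.32644×10^11 km³/s².
In km: r₁ = 4.23 × 1.496×10^8 = 6.32808×10^8 km; r₂ = 1.54 × 1.496×10^8 = 2.30384×10^8 km.
The Hohmann ellipse has a_t = (r₁ + r₂)/2 = 4.31596×10^8 km.
At r₁ the circular-orbit speed is v₁ = √(μ/r₁) = 14.48 km/s.
Transfer-orbit speed at r₁ (vis-viva): v_a = √[μ(2/r₁ − 1/a_t)] = 10.58 km/s.
First burn Δv₁ = |v_a − v₁| = 3.900 km/s.
Circular speed at r₂: v₂ = √(μ/r₂) = 23.99 km/s.
Transfer-orbit speed at r₂: v_p = √[μ(2/r₂ − 1/a_t)] = 29.05 km/s.
Second burn Δv₂ = |v₂ − v_p| = 5.060 km/s.
Δv = Δv₁ + Δv₂ = 3.900 + 5.060 = 8.960 km/s.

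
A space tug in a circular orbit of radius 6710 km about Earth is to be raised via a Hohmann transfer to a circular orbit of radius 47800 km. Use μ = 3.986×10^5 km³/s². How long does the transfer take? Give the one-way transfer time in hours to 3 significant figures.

Transfer-ellipse semi-major axis a_t = (r₁ + r₂)/2 = (6710 + 47800)/2 = 27255 km.
Half the transfer-orbit period gives t = π√(a_t³/μ) = 22390 s.
Converting: 22390 s ÷ 3600 s/hour = 6.22 hours.

t = 6.22 hours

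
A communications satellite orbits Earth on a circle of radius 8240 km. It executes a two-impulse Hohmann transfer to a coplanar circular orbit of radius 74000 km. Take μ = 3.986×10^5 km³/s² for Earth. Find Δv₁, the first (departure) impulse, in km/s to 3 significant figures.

Δv₁ = 2.38 km/s

Transfer-ellipse semi-major axis a_t = (r₁ + r₂)/2 = (8240 + 74000)/2 = 41120 km.
On the circular orbit at r = 8240 km, v_c = √(μ/r) = 6.955 km/s.
Transfer-orbit speed at the same r (vis-viva, a = a_t): v_t = √[μ(2/r − 1/a_t)] = 9.330 km/s.
Δv₁ = |v_t − v_c| = |9.330 − 6.955| = 2.375 km/s.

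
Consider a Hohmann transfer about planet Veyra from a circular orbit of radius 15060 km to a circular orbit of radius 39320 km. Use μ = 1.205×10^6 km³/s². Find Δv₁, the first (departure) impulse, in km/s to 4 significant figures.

Semi-major axis of the transfer orbit: a_t = (15060 + 39320)/2 = 27190 km.
On the circular orbit at r = 15060 km, v_c = √(μ/r) = 8.9450 km/s.
Vis-viva on the transfer ellipse at r = 15060 km gives v_t = √[μ(2/r − 1/a_t)] = 10.757 km/s.
Δv₁ = |v_t − v_c| = |10.757 − 8.9450| = 1.812 km/s.

Δv₁ = 1.812 km/s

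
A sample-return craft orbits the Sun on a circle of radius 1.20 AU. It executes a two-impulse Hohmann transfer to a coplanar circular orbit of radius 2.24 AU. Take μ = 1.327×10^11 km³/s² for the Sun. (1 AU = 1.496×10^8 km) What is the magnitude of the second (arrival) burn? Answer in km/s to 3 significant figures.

In km: r₁ = 1.20 × 1.496×10^8 = 1.7952×10^8 km; r₂ = 2.24 × 1.496×10^8 = 3.35104×10^8 km.
Semi-major axis of the transfer orbit: a_t = (1.7952×10^8 + 3.35104×10^8)/2 = 2.57312×10^8 km.
On the circular orbit at r = 3.35104×10^8 km, v_c = √(μ/r) = 19.900 km/s.
Vis-viva on the transfer ellipse at r = 3.35104×10^8 km gives v_t = √[μ(2/r − 1/a_t)] = 16.622 km/s.
Δv₂ = |v_t − v_c| = |16.622 − 19.900| = 3.278 km/s.

Δv₂ = 3.28 km/s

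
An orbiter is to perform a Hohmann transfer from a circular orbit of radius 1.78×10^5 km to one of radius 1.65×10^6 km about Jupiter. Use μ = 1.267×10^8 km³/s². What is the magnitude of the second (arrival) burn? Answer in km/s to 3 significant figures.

Transfer-ellipse semi-major axis a_t = (r₁ + r₂)/2 = (1.780×10^5 + 1.650×10^6)/2 = 9.140×10^5 km.
On the circular orbit at r = 1.650×10^6 km, v_c = √(μ/r) = 8.763 km/s.
Vis-viva on the transfer ellipse at r = 1.650×10^6 km gives v_t = √[μ(2/r − 1/a_t)] = 3.867 km/s.
Δv₂ = |v_t − v_c| = |3.867 − 8.763| = 4.896 km/s.

Δv₂ = 4.90 km/s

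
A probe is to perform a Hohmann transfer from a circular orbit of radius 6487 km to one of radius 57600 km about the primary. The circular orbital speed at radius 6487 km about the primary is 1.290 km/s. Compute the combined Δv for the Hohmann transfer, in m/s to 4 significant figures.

Δv = 677.7 m/s

From the circular-orbit relation v² = μ/r at r = 6487 km: μ = v²r = (1.290)² × 6487 = 10795.0 km³/s².
The Hohmann ellipse has a_t = (r₁ + r₂)/2 = 32043.5 km.
At r₁ the circular-orbit speed is v₁ = √(μ/r₁) = 1.29000 km/s.
Transfer-orbit speed at r₁ (vis-viva equation): v_p = √[μ(2/r₁ − 1/a_t)] = 1.72954 km/s.
First burn Δv₁ = |v_p − v₁| = 0.43954 km/s.
At r₂, v₂ = √(μ/r₂) = 0.43291 km/s.
Transfer-orbit speed at r₂: v_a = √[μ(2/r₂ − 1/a_t)] = 0.19478 km/s.
Second burn Δv₂ = |v₂ − v_a| = 0.23813 km/s.
Total Δv = Δv₁ + Δv₂ = 0.6777 km/s.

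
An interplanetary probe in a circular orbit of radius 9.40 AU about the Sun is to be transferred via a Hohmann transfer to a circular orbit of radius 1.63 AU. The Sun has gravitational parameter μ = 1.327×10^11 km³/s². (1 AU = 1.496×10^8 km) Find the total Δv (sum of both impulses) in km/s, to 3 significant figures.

Δv = 11.6 km/s

In km: r₁ = 9.40 × 1.496×10^8 = 1.40624×10^9 km; r₂ = 1.63 × 1.496×10^8 = 2.43848×10^8 km.
The Hohmann ellipse has a_t = (r₁ + r₂)/2 = 8.25044×10^8 km.
Circular speed at r₁: v₁ = √(μ/r₁) = √(1.327×10^11/1.40624×10^9) = 9.714 km/s.
Transfer-orbit speed at r₁ (v² = μ(2/r − 1/a)): v_a = √[μ(2/r₁ − 1/a_t)] = 5.281 km/s.
First burn Δv₁ = |v_a − v₁| = 4.433 km/s.
Circular speed at r₂: v₂ = √(μ/r₂) = 23.328 km/s.
Transfer-orbit speed at r₂: v_p = √[μ(2/r₂ − 1/a_t)] = 30.456 km/s.
Second burn Δv₂ = |v₂ − v_p| = 7.128 km/s.
Δv = Δv₁ + Δv₂ = 4.433 + 7.128 = 11.56 km/s.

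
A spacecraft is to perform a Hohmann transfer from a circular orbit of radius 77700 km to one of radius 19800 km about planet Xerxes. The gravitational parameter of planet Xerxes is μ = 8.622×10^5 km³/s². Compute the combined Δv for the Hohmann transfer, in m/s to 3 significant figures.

Semi-major axis of the transfer orbit: a_t = (77700 + 19800)/2 = 48750 km.
Circular speed at r₁: v₁ = √(μ/r₁) = √(8.622×10^5/77700) = 3.331 km/s.
Transfer-orbit speed at r₁ (vis-viva equation): v_a = √[μ(2/r₁ − 1/a_t)] = 2.123 km/s.
First burn Δv₁ = |v_a − v₁| = 1.208 km/s.
Circular speed at r₂: v₂ = √(μ/r₂) = 6.599 km/s.
Transfer-orbit speed at r₂: v_p = √[μ(2/r₂ − 1/a_t)] = 8.331 km/s.
Second burn Δv₂ = |v₂ − v_p| = 1.732 km/s.
Δv = Δv₁ + Δv₂ = 1.208 + 1.732 = 2.940 km/s.

Δv = 2940 m/s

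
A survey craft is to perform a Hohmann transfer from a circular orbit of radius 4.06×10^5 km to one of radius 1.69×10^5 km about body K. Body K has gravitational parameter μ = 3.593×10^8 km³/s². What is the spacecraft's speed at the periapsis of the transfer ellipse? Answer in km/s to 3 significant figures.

Semi-major axis of the transfer orbit: a_t = (4.060×10^5 + 1.690×10^5)/2 = 2.875×10^5 km.
At periapsis, r = 1.690×10^5 km.
Applying v² = μ(2/r − 1/a_t): v = 54.79 km/s.

v = 54.8 km/s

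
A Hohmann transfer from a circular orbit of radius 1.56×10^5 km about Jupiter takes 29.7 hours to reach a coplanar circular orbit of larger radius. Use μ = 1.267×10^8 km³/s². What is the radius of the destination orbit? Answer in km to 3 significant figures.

Transfer time t = 29.7 hours = 1.0692×10^5 s, and t = π√(a_t³/μ).
So a_t = (μ t²/π²)^(1/3) = (1.267×10^8 × (1.0692×10^5)² / π²)^(1/3) = 5.2747×10^5 km.
Since a_t = (r₁ + r₂)/2, r₂ = 2a_t − r₁ = 2×5.2747×10^5 − 1.560×10^5 = 8.9894×10^5 km.

r₂ = 8.99×10^5 km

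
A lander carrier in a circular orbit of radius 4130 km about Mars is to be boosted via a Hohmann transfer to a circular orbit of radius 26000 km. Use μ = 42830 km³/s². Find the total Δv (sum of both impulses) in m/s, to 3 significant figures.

Δv = 1620 m/s

The Hohmann ellipse has a_t = (r₁ + r₂)/2 = 15065 km.
Circular speed at r₁: v₁ = √(μ/r₁) = √(42830/4130) = 3.2203 km/s.
On the transfer ellipse at r₁, v² = μ(2/r − 1/a) gives v_p = √[μ(2/r₁ − 1/a_t)] = 4.2306 km/s.
First burn Δv₁ = |v_p − v₁| = 1.0103 km/s.
Circular speed at r₂: v₂ = √(μ/r₂) = 1.28347 km/s.
Transfer-orbit speed at r₂: v_a = √[μ(2/r₂ − 1/a_t)] = 0.672013 km/s.
Second burn Δv₂ = |v₂ − v_a| = 0.61146 km/s.
Δv = Δv₁ + Δv₂ = 1.0103 + 0.61146 = 1.622 km/s.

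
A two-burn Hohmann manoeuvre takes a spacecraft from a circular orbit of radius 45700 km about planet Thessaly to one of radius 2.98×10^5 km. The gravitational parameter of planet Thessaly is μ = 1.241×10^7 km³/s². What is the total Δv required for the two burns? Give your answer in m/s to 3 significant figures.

Δv = 8350 m/s

The Hohmann ellipse has a_t = (r₁ + r₂)/2 = 1.7185×10^5 km.
Circular speed at r₁: v₁ = √(μ/r₁) = √(1.241×10^7/45700) = 16.4789 km/s.
On the transfer ellipse at r₁, vis-viva gives v_p = √[μ(2/r₁ − 1/a_t)] = 21.7001 km/s.
First burn Δv₁ = |v_p − v₁| = 5.2212 km/s.
At r₂, v₂ = √(μ/r₂) = 6.4532 km/s.
Transfer-orbit speed at r₂: v_a = √[μ(2/r₂ − 1/a_t)] = 3.3278 km/s.
Second burn Δv₂ = |v₂ − v_a| = 3.1254 km/s.
Total Δv = Δv₁ + Δv₂ = 8.347 km/s.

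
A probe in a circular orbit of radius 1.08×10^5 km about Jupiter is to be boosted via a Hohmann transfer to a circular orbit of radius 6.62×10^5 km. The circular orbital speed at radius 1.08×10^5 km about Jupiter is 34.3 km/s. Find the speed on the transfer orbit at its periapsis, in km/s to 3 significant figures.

v = 45.0 km/s

From the circular-orbit relation v² = μ/r at r = 1.08×10^5 km: μ = v²r = (34.3)² × 1.08×10^5 = 1.27061×10^8 km³/s².
The Hohmann ellipse has a_t = (r₁ + r₂)/2 = 3.850×10^5 km.
The periapsis of the transfer ellipse is at r = 1.080×10^5 km.
From the vis-viva equation, v = √[μ(2/r − 1/a_t)] = 44.98 km/s.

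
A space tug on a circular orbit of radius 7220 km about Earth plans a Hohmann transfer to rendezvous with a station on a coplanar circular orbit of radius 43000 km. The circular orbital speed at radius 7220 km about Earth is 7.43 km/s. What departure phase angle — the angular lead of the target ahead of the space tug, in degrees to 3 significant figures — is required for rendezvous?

φ = 99.7°

From the circular-orbit relation v² = μ/r at r = 7220 km: μ = v²r = (7.43)² × 7220 = 3.98579×10^5 km³/s².
Transfer-ellipse semi-major axis a_t = (r₁ + r₂)/2 = (7220 + 43000)/2 = 25110 km.
The half-period of the transfer ellipse is t = π√(a_t³/μ) = 19800 s.
Target angular speed ω₂ = √(μ/r₂³) = 7.0804×10^-5 rad/s.
Angle swept by the target during transfer: ω₂·t = 1.4019 rad = 80.32°.
Arrival is 180° from departure on the ellipse, so φ = 180° − 80.32° = 99.7°.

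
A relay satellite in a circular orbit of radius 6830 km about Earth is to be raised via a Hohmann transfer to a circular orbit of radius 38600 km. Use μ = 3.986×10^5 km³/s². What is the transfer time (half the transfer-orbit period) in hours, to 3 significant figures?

Transfer-ellipse semi-major axis a_t = (r₁ + r₂)/2 = (6830 + 38600)/2 = 22715 km.
Half the transfer-orbit period gives t = π√(a_t³/μ) = 17040 s.
Converting: 17040 s ÷ 3600 s/hour = 4.73 hours.

t = 4.73 hours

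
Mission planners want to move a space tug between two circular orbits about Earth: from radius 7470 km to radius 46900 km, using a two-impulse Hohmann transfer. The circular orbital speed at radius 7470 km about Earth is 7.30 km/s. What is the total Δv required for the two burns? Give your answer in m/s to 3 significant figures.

Δv = 3670 m/s

From the circular-orbit relation v² = μ/r at r = 7470 km: μ = v²r = (7.30)² × 7470 = 3.98076×10^5 km³/s².
The Hohmann ellipse has a_t = (r₁ + r₂)/2 = 27185 km.
At r₁ the circular-orbit speed is v₁ = √(μ/r₁) = 7.3000 km/s.
On the transfer ellipse at r₁, vis-viva equation gives v_p = √[μ(2/r₁ − 1/a_t)] = 9.5884 km/s.
First burn Δv₁ = |v_p − v₁| = 2.2884 km/s.
At r₂, v₂ = √(μ/r₂) = 2.9134 km/s.
Transfer-orbit speed at r₂: v_a = √[μ(2/r₂ − 1/a_t)] = 1.5272 km/s.
Second burn Δv₂ = |v₂ − v_a| = 1.3862 km/s.
Total Δv = Δv₁ + Δv₂ = 3.675 km/s.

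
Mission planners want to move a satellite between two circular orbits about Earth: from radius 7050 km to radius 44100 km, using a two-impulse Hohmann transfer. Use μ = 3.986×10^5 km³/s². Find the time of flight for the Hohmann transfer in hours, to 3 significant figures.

Transfer-ellipse semi-major axis a_t = (r₁ + r₂)/2 = (7050 + 44100)/2 = 25575 km.
By Kepler's third law the transfer-orbit period is T = 2π√(a_t³/μ), so t = T/2 = 20350 s.
Converting: 20350 s ÷ 3600 s/hour = 5.65 hours.

t = 5.65 hours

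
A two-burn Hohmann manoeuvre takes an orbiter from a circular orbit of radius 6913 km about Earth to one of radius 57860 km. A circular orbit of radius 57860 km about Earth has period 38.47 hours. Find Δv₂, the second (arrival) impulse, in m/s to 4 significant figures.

From Kepler's third law T² = 4π²r³/μ at r = 57860 km, T = 38.47 hours = 38.47 × 3600 s = 1.38492×10^5 s: μ = 4π²r³/T² = 3.98699×10^5 km³/s².
Semi-major axis of the transfer orbit: a_t = (6913 + 57860)/2 = 32386.5 km.
On the circular orbit at r = 57860 km, v_c = √(μ/r) = 2.625 km/s.
Transfer-orbit speed at the same r (vis-viva, a = a_t): v_t = √[μ(2/r − 1/a_t)] = 1.213 km/s.
Δv₂ = |v_t − v_c| = |1.213 − 2.625| = 1.412 km/s.

Δv₂ = 1412 m/s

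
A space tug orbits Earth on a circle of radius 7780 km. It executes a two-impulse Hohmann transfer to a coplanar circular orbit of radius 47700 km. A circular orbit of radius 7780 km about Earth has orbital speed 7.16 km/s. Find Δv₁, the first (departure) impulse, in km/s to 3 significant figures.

From the circular-orbit relation v² = μ/r at r = 7780 km: μ = v²r = (7.16)² × 7780 = 3.98846×10^5 km³/s².
Semi-major axis of the transfer orbit: a_t = (7780 + 47700)/2 = 27740 km.
Circular speed at r = 7780 km: v_c = √(μ/r) = 7.160 km/s.
Transfer-orbit speed at the same r (vis-viva, a = a_t): v_t = √[μ(2/r − 1/a_t)] = 9.389 km/s.
Δv₁ = |v_t − v_c| = |9.389 − 7.160| = 2.229 km/s.

Δv₁ = 2.23 km/s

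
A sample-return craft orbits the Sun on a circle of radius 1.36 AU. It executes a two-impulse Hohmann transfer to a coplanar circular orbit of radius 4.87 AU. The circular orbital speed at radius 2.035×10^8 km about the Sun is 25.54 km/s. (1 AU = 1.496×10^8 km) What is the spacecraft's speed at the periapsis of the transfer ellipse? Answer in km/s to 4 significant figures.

From the circular-orbit relation v² = μ/r at r = 2.035×10^8 km: μ = v²r = (25.54)² × 2.035×10^8 = 1.32741×10^11 km³/s².
In km: r₁ = 1.36 × 1.496×10^8 = 2.03456×10^8 km; r₂ = 4.87 × 1.496×10^8 = 7.28552×10^8 km.
Semi-major axis of the transfer orbit: a_t = (2.03456×10^8 + 7.28552×10^8)/2 = 4.66004×10^8 km.
At periapsis, r = 2.03456×10^8 km.
Applying v² = μ(2/r − 1/a_t): v = 31.94 km/s.

v = 31.94 km/s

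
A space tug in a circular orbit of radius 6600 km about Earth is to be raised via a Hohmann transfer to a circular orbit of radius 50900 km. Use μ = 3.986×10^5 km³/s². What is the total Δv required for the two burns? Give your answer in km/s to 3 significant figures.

Δv = 4.03 km/s

Semi-major axis of the transfer orbit: a_t = (6600 + 50900)/2 = 28750 km.
At r₁ the circular-orbit speed is v₁ = √(μ/r₁) = 7.771 km/s.
Transfer-orbit speed at r₁ (vis-viva equation): v_p = √[μ(2/r₁ − 1/a_t)] = 10.34 km/s.
First burn Δv₁ = |v_p − v₁| = 2.569 km/s.
Circular speed at r₂: v₂ = √(μ/r₂) = 2.7984 km/s.
Transfer-orbit speed at r₂: v_a = √[μ(2/r₂ − 1/a_t)] = 1.3408 km/s.
Second burn Δv₂ = |v₂ − v_a| = 1.458 km/s.
Δv = Δv₁ + Δv₂ = 2.569 + 1.458 = 4.027 km/s.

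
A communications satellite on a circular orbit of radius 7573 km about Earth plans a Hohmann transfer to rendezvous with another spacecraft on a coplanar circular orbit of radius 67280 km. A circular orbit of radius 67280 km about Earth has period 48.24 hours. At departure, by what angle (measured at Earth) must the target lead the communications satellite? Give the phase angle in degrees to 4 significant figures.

From Kepler's third law T² = 4π²r³/μ at r = 67280 km, T = 48.24 hours = 48.24 × 3600 s = 1.73664×10^5 s: μ = 4π²r³/T² = 3.98656×10^5 km³/s².
The Hohmann ellipse has a_t = (r₁ + r₂)/2 = 37426.5 km.
Transfer time t = π√(a_t³/μ) = 36026 s.
The target's mean motion on its circular orbit is ω₂ = √(μ/r₂³) = 3.6180×10^-5 rad/s.
Angle swept by the target during transfer: ω₂·t = 1.3034 rad = 74.68°.
Arrival is 180° from departure on the ellipse, so φ = 180° − 74.68° = 105.3°.

φ = 105.3°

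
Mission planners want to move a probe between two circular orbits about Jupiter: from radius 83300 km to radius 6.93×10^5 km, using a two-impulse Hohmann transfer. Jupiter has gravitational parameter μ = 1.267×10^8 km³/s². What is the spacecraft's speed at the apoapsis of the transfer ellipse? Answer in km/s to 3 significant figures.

The Hohmann ellipse has a_t = (r₁ + r₂)/2 = 3.8815×10^5 km.
The apoapsis of the transfer ellipse is at r = 6.930×10^5 km.
From the vis-viva equation, v = √[μ(2/r − 1/a_t)] = 6.264 km/s.

v = 6.26 km/s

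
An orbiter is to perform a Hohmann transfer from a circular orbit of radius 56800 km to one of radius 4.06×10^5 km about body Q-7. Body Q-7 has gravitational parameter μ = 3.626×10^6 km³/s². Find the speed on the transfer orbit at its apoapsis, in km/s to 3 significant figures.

v = 1.48 km/s

The Hohmann ellipse has a_t = (r₁ + r₂)/2 = 2.314×10^5 km.
At apoapsis, r = 4.060×10^5 km.
Applying v² = μ(2/r − 1/a_t): v = 1.481 km/s.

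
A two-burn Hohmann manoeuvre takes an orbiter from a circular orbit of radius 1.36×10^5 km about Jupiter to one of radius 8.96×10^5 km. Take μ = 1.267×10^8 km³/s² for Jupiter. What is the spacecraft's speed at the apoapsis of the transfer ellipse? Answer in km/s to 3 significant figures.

Transfer-ellipse semi-major axis a_t = (r₁ + r₂)/2 = (1.360×10^5 + 8.960×10^5)/2 = 5.160×10^5 km.
At apoapsis, r = 8.960×10^5 km.
Applying v² = μ(2/r − 1/a_t): v = 6.105 km/s.

v = 6.10 km/s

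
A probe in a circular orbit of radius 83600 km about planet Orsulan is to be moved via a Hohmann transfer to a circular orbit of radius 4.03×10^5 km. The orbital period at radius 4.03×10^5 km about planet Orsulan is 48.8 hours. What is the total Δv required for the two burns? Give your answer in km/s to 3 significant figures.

From Kepler's third law T² = 4π²r³/μ at r = 4.03×10^5 km, T = 48.8 hours = 48.8 × 3600 s = 1.7568×10^5 s: μ = 4π²r³/T² = 8.37202×10^7 km³/s².
Semi-major axis of the transfer orbit: a_t = (83600 + 4.030×10^5)/2 = 2.433×10^5 km.
Circular speed at r₁: v₁ = √(μ/r₁) = √(8.37202×10^7/83600) = 31.64550 km/s.
Transfer-orbit speed at r₁ (vis-viva): v_p = √[μ(2/r₁ − 1/a_t)] = 40.72803 km/s.
First burn Δv₁ = |v_p − v₁| = 9.083 km/s.
At r₂, v₂ = √(μ/r₂) = 14.413 km/s.
Transfer-orbit speed at r₂: v_a = √[μ(2/r₂ − 1/a_t)] = 8.4488 km/s.
Second burn Δv₂ = |v₂ − v_a| = 5.964 km/s.
Δv = Δv₁ + Δv₂ = 9.083 + 5.964 = 15.05 km/s.

Δv = 15.0 km/s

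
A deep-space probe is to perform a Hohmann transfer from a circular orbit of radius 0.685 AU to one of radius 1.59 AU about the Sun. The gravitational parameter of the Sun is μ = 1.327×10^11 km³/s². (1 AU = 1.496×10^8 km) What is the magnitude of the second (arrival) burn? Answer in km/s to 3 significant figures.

In km: r₁ = 0.685 × 1.496×10^8 = 1.02476×10^8 km; r₂ = 1.59 × 1.496×10^8 = 2.37864×10^8 km.
Transfer-ellipse semi-major axis a_t = (r₁ + r₂)/2 = (1.02476×10^8 + 2.37864×10^8)/2 = 1.7017×10^8 km.
Circular speed at r = 2.37864×10^8 km: v_c = √(μ/r) = 23.62 km/s.
Vis-viva on the transfer ellipse at r = 2.37864×10^8 km gives v_t = √[μ(2/r − 1/a_t)] = 18.33 km/s.
Δv₂ = |v_t − v_c| = |18.33 − 23.62| = 5.290 km/s.

Δv₂ = 5.29 km/s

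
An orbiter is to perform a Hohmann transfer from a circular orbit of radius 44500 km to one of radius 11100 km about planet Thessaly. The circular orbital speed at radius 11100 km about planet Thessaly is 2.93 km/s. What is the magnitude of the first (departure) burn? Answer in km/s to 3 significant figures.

Δv₁ = 0.539 km/s

From the circular-orbit relation v² = μ/r at r = 11100 km: μ = v²r = (2.93)² × 11100 = 95292.4 km³/s².
The Hohmann ellipse has a_t = (r₁ + r₂)/2 = 27800 km.
Circular speed at r = 44500 km: v_c = √(μ/r) = 1.4634 km/s.
Transfer-orbit speed at the same r (vis-viva, a = a_t): v_t = √[μ(2/r − 1/a_t)] = 0.92467 km/s.
Δv₁ = |v_t − v_c| = |0.92467 − 1.4634| = 0.5387 km/s.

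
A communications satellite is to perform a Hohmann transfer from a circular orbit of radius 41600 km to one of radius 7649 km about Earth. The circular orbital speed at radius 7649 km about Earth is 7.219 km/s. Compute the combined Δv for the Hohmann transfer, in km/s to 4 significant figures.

From the circular-orbit relation v² = μ/r at r = 7649 km: μ = v²r = (7.219)² × 7649 = 3.98620×10^5 km³/s².
Semi-major axis of the transfer orbit: a_t = (41600 + 7649)/2 = 24624.5 km.
At r₁ the circular-orbit speed is v₁ = √(μ/r₁) = 3.0955 km/s.
On the transfer ellipse at r₁, v² = μ(2/r − 1/a) gives v_a = √[μ(2/r₁ − 1/a_t)] = 1.7252 km/s.
First burn Δv₁ = |v_a − v₁| = 1.370 km/s.
Circular speed at r₂: v₂ = √(μ/r₂) = 7.219 km/s.
Transfer-orbit speed at r₂: v_p = √[μ(2/r₂ − 1/a_t)] = 9.383 km/s.
Second burn Δv₂ = |v₂ − v_p| = 2.164 km/s.
Total Δv = Δv₁ + Δv₂ = 3.534 km/s.

Δv = 3.534 km/s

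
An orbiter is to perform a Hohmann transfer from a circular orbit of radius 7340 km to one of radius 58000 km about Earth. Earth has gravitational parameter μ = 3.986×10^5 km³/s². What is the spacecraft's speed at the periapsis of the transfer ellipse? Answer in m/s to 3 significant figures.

The Hohmann ellipse has a_t = (r₁ + r₂)/2 = 32670 km.
At periapsis, r = 7340 km.
From the vis-viva equation, v = √[μ(2/r − 1/a_t)] = 9.819 km/s.

v = 9820 m/s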